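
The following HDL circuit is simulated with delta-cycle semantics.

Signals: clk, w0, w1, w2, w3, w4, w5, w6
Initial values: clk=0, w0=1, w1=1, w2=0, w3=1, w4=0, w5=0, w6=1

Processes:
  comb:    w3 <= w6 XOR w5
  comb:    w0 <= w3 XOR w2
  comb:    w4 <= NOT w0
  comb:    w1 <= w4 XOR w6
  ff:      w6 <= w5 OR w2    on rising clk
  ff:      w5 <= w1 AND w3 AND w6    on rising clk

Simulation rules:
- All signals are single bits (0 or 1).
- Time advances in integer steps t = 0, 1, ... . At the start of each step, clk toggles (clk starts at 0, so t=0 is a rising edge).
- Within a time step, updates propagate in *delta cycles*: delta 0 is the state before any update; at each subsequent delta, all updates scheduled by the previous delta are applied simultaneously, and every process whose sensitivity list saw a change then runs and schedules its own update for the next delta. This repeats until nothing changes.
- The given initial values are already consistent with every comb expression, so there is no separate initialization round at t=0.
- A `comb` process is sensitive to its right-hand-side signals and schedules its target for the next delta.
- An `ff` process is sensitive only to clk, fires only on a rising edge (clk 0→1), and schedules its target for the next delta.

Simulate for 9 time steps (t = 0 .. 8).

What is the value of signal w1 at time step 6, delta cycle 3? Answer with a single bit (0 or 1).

t0.Δ0 w0=1 w4=0 w1=1 w5=0 w3=1 clk=0 w6=1 w2=0
t0.Δ1 w0=1 w4=0 w1=1 w5=0 w3=1 clk=1 w6=1 w2=0
t0.Δ2 w0=1 w4=0 w1=1 w5=1 w3=1 clk=1 w6=0 w2=0
t0.Δ3 w0=1 w4=0 w1=0 w5=1 w3=1 clk=1 w6=0 w2=0
t1.Δ0 w0=1 w4=0 w1=0 w5=1 w3=1 clk=1 w6=0 w2=0
t1.Δ1 w0=1 w4=0 w1=0 w5=1 w3=1 clk=0 w6=0 w2=0
t2.Δ0 w0=1 w4=0 w1=0 w5=1 w3=1 clk=0 w6=0 w2=0
t2.Δ1 w0=1 w4=0 w1=0 w5=1 w3=1 clk=1 w6=0 w2=0
t2.Δ2 w0=1 w4=0 w1=0 w5=0 w3=1 clk=1 w6=1 w2=0
t2.Δ3 w0=1 w4=0 w1=1 w5=0 w3=1 clk=1 w6=1 w2=0
t3.Δ0 w0=1 w4=0 w1=1 w5=0 w3=1 clk=1 w6=1 w2=0
t3.Δ1 w0=1 w4=0 w1=1 w5=0 w3=1 clk=0 w6=1 w2=0
t4.Δ0 w0=1 w4=0 w1=1 w5=0 w3=1 clk=0 w6=1 w2=0
t4.Δ1 w0=1 w4=0 w1=1 w5=0 w3=1 clk=1 w6=1 w2=0
t4.Δ2 w0=1 w4=0 w1=1 w5=1 w3=1 clk=1 w6=0 w2=0
t4.Δ3 w0=1 w4=0 w1=0 w5=1 w3=1 clk=1 w6=0 w2=0
t5.Δ0 w0=1 w4=0 w1=0 w5=1 w3=1 clk=1 w6=0 w2=0
t5.Δ1 w0=1 w4=0 w1=0 w5=1 w3=1 clk=0 w6=0 w2=0
t6.Δ0 w0=1 w4=0 w1=0 w5=1 w3=1 clk=0 w6=0 w2=0
t6.Δ1 w0=1 w4=0 w1=0 w5=1 w3=1 clk=1 w6=0 w2=0
t6.Δ2 w0=1 w4=0 w1=0 w5=0 w3=1 clk=1 w6=1 w2=0
t6.Δ3 w0=1 w4=0 w1=1 w5=0 w3=1 clk=1 w6=1 w2=0
t7.Δ0 w0=1 w4=0 w1=1 w5=0 w3=1 clk=1 w6=1 w2=0
t7.Δ1 w0=1 w4=0 w1=1 w5=0 w3=1 clk=0 w6=1 w2=0
t8.Δ0 w0=1 w4=0 w1=1 w5=0 w3=1 clk=0 w6=1 w2=0
t8.Δ1 w0=1 w4=0 w1=1 w5=0 w3=1 clk=1 w6=1 w2=0
t8.Δ2 w0=1 w4=0 w1=1 w5=1 w3=1 clk=1 w6=0 w2=0
t8.Δ3 w0=1 w4=0 w1=0 w5=1 w3=1 clk=1 w6=0 w2=0

1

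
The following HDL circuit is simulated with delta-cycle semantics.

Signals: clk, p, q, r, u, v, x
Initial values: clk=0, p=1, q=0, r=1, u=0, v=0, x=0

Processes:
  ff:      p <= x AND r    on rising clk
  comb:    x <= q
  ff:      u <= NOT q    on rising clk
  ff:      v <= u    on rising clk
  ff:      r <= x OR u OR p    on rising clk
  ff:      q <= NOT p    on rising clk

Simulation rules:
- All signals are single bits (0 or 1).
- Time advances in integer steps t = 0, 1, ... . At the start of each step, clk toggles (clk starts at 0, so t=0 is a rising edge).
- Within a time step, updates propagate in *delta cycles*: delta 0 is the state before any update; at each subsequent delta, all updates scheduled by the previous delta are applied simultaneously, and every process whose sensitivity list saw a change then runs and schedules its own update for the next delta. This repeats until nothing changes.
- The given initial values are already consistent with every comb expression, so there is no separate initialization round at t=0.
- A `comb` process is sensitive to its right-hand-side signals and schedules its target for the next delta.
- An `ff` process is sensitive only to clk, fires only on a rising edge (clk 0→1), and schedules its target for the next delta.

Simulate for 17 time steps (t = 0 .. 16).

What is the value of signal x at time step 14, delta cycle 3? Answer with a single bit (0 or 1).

[bits: q,x,u,clk,v,p,r]
t=0: Δ0=0000011 Δ1=0001011 Δ2=0011001 | 2Δ
t=1: Δ0=0011001 Δ1=0010001 | 1Δ
t=2: Δ0=0010001 Δ1=0011001 Δ2=1011101 Δ3=1111101 | 3Δ
t=3: Δ0=1111101 Δ1=1110101 | 1Δ
t=4: Δ0=1110101 Δ1=1111101 Δ2=1101111 | 2Δ
t=5: Δ0=1101111 Δ1=1100111 | 1Δ
t=6: Δ0=1100111 Δ1=1101111 Δ2=0101011 Δ3=0001011 | 3Δ
t=7: Δ0=0001011 Δ1=0000011 | 1Δ
t=8: Δ0=0000011 Δ1=0001011 Δ2=0011001 | 2Δ
t=9: Δ0=0011001 Δ1=0010001 | 1Δ
t=10: Δ0=0010001 Δ1=0011001 Δ2=1011101 Δ3=1111101 | 3Δ
t=11: Δ0=1111101 Δ1=1110101 | 1Δ
t=12: Δ0=1110101 Δ1=1111101 Δ2=1101111 | 2Δ
t=13: Δ0=1101111 Δ1=1100111 | 1Δ
t=14: Δ0=1100111 Δ1=1101111 Δ2=0101011 Δ3=0001011 | 3Δ
t=15: Δ0=0001011 Δ1=0000011 | 1Δ
t=16: Δ0=0000011 Δ1=0001011 Δ2=0011001 | 2Δ

0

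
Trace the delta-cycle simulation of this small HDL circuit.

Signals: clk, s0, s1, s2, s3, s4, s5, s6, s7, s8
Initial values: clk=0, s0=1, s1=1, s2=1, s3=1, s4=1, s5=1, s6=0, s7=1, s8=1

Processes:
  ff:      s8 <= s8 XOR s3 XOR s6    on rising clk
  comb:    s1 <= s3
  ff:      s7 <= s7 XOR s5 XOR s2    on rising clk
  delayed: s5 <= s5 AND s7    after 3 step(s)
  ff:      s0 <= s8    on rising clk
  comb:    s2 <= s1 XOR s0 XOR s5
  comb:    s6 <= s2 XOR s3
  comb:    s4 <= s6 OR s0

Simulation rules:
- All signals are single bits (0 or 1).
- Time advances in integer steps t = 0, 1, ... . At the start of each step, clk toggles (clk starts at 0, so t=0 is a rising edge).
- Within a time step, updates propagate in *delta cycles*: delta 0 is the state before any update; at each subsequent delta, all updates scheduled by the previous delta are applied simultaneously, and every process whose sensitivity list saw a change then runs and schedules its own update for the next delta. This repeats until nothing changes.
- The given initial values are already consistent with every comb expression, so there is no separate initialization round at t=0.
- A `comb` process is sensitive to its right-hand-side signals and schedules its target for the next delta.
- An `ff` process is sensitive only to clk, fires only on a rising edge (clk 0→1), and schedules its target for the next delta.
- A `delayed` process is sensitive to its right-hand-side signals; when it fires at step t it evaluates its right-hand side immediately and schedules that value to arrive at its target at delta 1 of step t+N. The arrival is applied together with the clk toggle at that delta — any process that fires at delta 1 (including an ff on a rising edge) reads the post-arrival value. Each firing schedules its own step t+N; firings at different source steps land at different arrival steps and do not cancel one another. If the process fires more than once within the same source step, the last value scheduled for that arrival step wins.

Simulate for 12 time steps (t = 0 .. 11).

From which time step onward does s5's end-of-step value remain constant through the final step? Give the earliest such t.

7

t=0 Δ0: s7=1 s5=1 s6=0 s3=1 s8=1 s0=1 s2=1 s4=1 clk=0 s1=1
  Δ1: clk:0→1
  Δ2: s8:1→0
  (2Δ to stable)
t=1 Δ0: s7=1 s5=1 s6=0 s3=1 s8=0 s0=1 s2=1 s4=1 clk=1 s1=1
  Δ1: clk:1→0
  (1Δ to stable)
t=2 Δ0: s7=1 s5=1 s6=0 s3=1 s8=0 s0=1 s2=1 s4=1 clk=0 s1=1
  Δ1: clk:0→1
  Δ2: s8:0→1, s0:1→0
  Δ3: s2:1→0, s4:1→0
  Δ4: s6:0→1
  Δ5: s4:0→1
  (5Δ to stable)
t=3 Δ0: s7=1 s5=1 s6=1 s3=1 s8=1 s0=0 s2=0 s4=1 clk=1 s1=1
  Δ1: clk:1→0
  (1Δ to stable)
t=4 Δ0: s7=1 s5=1 s6=1 s3=1 s8=1 s0=0 s2=0 s4=1 clk=0 s1=1
  Δ1: clk:0→1
  Δ2: s7:1→0, s0:0→1
  Δ3: s2:0→1
  Δ4: s6:1→0
  (4Δ to stable)
t=5 Δ0: s7=0 s5=1 s6=0 s3=1 s8=1 s0=1 s2=1 s4=1 clk=1 s1=1
  Δ1: clk:1→0
  (1Δ to stable)
t=6 Δ0: s7=0 s5=1 s6=0 s3=1 s8=1 s0=1 s2=1 s4=1 clk=0 s1=1
  Δ1: clk:0→1
  Δ2: s8:1→0
  (2Δ to stable)
t=7 Δ0: s7=0 s5=1 s6=0 s3=1 s8=0 s0=1 s2=1 s4=1 clk=1 s1=1
  Δ1: s5:1→0, clk:1→0
  Δ2: s2:1→0
  Δ3: s6:0→1
  (3Δ to stable)
t=8 Δ0: s7=0 s5=0 s6=1 s3=1 s8=0 s0=1 s2=0 s4=1 clk=0 s1=1
  Δ1: clk:0→1
  Δ2: s0:1→0
  Δ3: s2:0→1
  Δ4: s6:1→0
  Δ5: s4:1→0
  (5Δ to stable)
t=9 Δ0: s7=0 s5=0 s6=0 s3=1 s8=0 s0=0 s2=1 s4=0 clk=1 s1=1
  Δ1: clk:1→0
  (1Δ to stable)
t=10 Δ0: s7=0 s5=0 s6=0 s3=1 s8=0 s0=0 s2=1 s4=0 clk=0 s1=1
  Δ1: clk:0→1
  Δ2: s7:0→1, s8:0→1
  (2Δ to stable)
t=11 Δ0: s7=1 s5=0 s6=0 s3=1 s8=1 s0=0 s2=1 s4=0 clk=1 s1=1
  Δ1: clk:1→0
  (1Δ to stable)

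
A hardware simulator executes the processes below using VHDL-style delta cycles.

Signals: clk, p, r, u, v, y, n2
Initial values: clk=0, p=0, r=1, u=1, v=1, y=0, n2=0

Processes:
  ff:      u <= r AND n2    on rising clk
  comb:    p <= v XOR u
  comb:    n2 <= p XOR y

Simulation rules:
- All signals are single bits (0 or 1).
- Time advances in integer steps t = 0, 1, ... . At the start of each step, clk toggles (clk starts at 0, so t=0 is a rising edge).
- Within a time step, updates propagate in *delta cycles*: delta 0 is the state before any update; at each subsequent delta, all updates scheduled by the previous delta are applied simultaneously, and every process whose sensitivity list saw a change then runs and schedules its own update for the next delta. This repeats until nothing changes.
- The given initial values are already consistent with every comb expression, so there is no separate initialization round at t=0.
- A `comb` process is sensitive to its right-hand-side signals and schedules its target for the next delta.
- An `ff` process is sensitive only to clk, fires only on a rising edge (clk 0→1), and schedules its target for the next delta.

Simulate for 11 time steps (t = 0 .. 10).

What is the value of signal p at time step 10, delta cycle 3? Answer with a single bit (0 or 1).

t0.Δ0 clk=0 p=0 y=0 u=1 r=1 v=1 n2=0
t0.Δ1 clk=1 p=0 y=0 u=1 r=1 v=1 n2=0
t0.Δ2 clk=1 p=0 y=0 u=0 r=1 v=1 n2=0
t0.Δ3 clk=1 p=1 y=0 u=0 r=1 v=1 n2=0
t0.Δ4 clk=1 p=1 y=0 u=0 r=1 v=1 n2=1
t1.Δ0 clk=1 p=1 y=0 u=0 r=1 v=1 n2=1
t1.Δ1 clk=0 p=1 y=0 u=0 r=1 v=1 n2=1
t2.Δ0 clk=0 p=1 y=0 u=0 r=1 v=1 n2=1
t2.Δ1 clk=1 p=1 y=0 u=0 r=1 v=1 n2=1
t2.Δ2 clk=1 p=1 y=0 u=1 r=1 v=1 n2=1
t2.Δ3 clk=1 p=0 y=0 u=1 r=1 v=1 n2=1
t2.Δ4 clk=1 p=0 y=0 u=1 r=1 v=1 n2=0
t3.Δ0 clk=1 p=0 y=0 u=1 r=1 v=1 n2=0
t3.Δ1 clk=0 p=0 y=0 u=1 r=1 v=1 n2=0
t4.Δ0 clk=0 p=0 y=0 u=1 r=1 v=1 n2=0
t4.Δ1 clk=1 p=0 y=0 u=1 r=1 v=1 n2=0
t4.Δ2 clk=1 p=0 y=0 u=0 r=1 v=1 n2=0
t4.Δ3 clk=1 p=1 y=0 u=0 r=1 v=1 n2=0
t4.Δ4 clk=1 p=1 y=0 u=0 r=1 v=1 n2=1
t5.Δ0 clk=1 p=1 y=0 u=0 r=1 v=1 n2=1
t5.Δ1 clk=0 p=1 y=0 u=0 r=1 v=1 n2=1
t6.Δ0 clk=0 p=1 y=0 u=0 r=1 v=1 n2=1
t6.Δ1 clk=1 p=1 y=0 u=0 r=1 v=1 n2=1
t6.Δ2 clk=1 p=1 y=0 u=1 r=1 v=1 n2=1
t6.Δ3 clk=1 p=0 y=0 u=1 r=1 v=1 n2=1
t6.Δ4 clk=1 p=0 y=0 u=1 r=1 v=1 n2=0
t7.Δ0 clk=1 p=0 y=0 u=1 r=1 v=1 n2=0
t7.Δ1 clk=0 p=0 y=0 u=1 r=1 v=1 n2=0
t8.Δ0 clk=0 p=0 y=0 u=1 r=1 v=1 n2=0
t8.Δ1 clk=1 p=0 y=0 u=1 r=1 v=1 n2=0
t8.Δ2 clk=1 p=0 y=0 u=0 r=1 v=1 n2=0
t8.Δ3 clk=1 p=1 y=0 u=0 r=1 v=1 n2=0
t8.Δ4 clk=1 p=1 y=0 u=0 r=1 v=1 n2=1
t9.Δ0 clk=1 p=1 y=0 u=0 r=1 v=1 n2=1
t9.Δ1 clk=0 p=1 y=0 u=0 r=1 v=1 n2=1
t10.Δ0 clk=0 p=1 y=0 u=0 r=1 v=1 n2=1
t10.Δ1 clk=1 p=1 y=0 u=0 r=1 v=1 n2=1
t10.Δ2 clk=1 p=1 y=0 u=1 r=1 v=1 n2=1
t10.Δ3 clk=1 p=0 y=0 u=1 r=1 v=1 n2=1
t10.Δ4 clk=1 p=0 y=0 u=1 r=1 v=1 n2=0

0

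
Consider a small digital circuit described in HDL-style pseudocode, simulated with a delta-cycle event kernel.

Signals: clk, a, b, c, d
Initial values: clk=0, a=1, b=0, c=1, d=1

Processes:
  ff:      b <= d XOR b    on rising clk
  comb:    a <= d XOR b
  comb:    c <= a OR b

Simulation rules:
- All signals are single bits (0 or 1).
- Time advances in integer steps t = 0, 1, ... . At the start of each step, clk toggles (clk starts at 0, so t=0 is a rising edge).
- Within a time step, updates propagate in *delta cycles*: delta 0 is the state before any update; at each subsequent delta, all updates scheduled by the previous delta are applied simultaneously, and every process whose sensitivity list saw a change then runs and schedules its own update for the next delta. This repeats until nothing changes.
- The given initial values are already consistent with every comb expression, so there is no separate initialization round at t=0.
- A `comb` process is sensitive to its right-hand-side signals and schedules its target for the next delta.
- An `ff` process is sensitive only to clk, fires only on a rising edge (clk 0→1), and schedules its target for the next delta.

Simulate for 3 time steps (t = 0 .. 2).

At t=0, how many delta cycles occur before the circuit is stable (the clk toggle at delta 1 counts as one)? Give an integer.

t0.Δ0 c=1 b=0 d=1 clk=0 a=1
t0.Δ1 c=1 b=0 d=1 clk=1 a=1
t0.Δ2 c=1 b=1 d=1 clk=1 a=1
t0.Δ3 c=1 b=1 d=1 clk=1 a=0
t1.Δ0 c=1 b=1 d=1 clk=1 a=0
t1.Δ1 c=1 b=1 d=1 clk=0 a=0
t2.Δ0 c=1 b=1 d=1 clk=0 a=0
t2.Δ1 c=1 b=1 d=1 clk=1 a=0
t2.Δ2 c=1 b=0 d=1 clk=1 a=0
t2.Δ3 c=0 b=0 d=1 clk=1 a=1
t2.Δ4 c=1 b=0 d=1 clk=1 a=1

3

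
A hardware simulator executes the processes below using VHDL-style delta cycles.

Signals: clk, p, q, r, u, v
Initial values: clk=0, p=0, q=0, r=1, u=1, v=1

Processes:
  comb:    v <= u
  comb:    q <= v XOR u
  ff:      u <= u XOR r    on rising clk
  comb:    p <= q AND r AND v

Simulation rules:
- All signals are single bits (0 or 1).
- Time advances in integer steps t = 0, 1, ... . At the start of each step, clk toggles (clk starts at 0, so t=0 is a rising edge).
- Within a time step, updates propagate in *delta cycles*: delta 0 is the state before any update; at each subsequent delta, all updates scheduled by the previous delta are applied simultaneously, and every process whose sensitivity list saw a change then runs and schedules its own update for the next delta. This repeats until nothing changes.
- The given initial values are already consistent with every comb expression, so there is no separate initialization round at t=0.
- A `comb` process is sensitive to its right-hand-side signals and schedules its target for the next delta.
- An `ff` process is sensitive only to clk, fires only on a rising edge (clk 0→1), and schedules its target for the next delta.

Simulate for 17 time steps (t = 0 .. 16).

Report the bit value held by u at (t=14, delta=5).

1

t=0 Δ0: v=1 u=1 p=0 q=0 r=1 clk=0
  Δ1: clk:0→1
  Δ2: u:1→0
  Δ3: v:1→0, q:0→1
  Δ4: q:1→0
  (4Δ to stable)
t=1 Δ0: v=0 u=0 p=0 q=0 r=1 clk=1
  Δ1: clk:1→0
  (1Δ to stable)
t=2 Δ0: v=0 u=0 p=0 q=0 r=1 clk=0
  Δ1: clk:0→1
  Δ2: u:0→1
  Δ3: v:0→1, q:0→1
  Δ4: p:0→1, q:1→0
  Δ5: p:1→0
  (5Δ to stable)
t=3 Δ0: v=1 u=1 p=0 q=0 r=1 clk=1
  Δ1: clk:1→0
  (1Δ to stable)
t=4 Δ0: v=1 u=1 p=0 q=0 r=1 clk=0
  Δ1: clk:0→1
  Δ2: u:1→0
  Δ3: v:1→0, q:0→1
  Δ4: q:1→0
  (4Δ to stable)
t=5 Δ0: v=0 u=0 p=0 q=0 r=1 clk=1
  Δ1: clk:1→0
  (1Δ to stable)
t=6 Δ0: v=0 u=0 p=0 q=0 r=1 clk=0
  Δ1: clk:0→1
  Δ2: u:0→1
  Δ3: v:0→1, q:0→1
  Δ4: p:0→1, q:1→0
  Δ5: p:1→0
  (5Δ to stable)
t=7 Δ0: v=1 u=1 p=0 q=0 r=1 clk=1
  Δ1: clk:1→0
  (1Δ to stable)
t=8 Δ0: v=1 u=1 p=0 q=0 r=1 clk=0
  Δ1: clk:0→1
  Δ2: u:1→0
  Δ3: v:1→0, q:0→1
  Δ4: q:1→0
  (4Δ to stable)
t=9 Δ0: v=0 u=0 p=0 q=0 r=1 clk=1
  Δ1: clk:1→0
  (1Δ to stable)
t=10 Δ0: v=0 u=0 p=0 q=0 r=1 clk=0
  Δ1: clk:0→1
  Δ2: u:0→1
  Δ3: v:0→1, q:0→1
  Δ4: p:0→1, q:1→0
  Δ5: p:1→0
  (5Δ to stable)
t=11 Δ0: v=1 u=1 p=0 q=0 r=1 clk=1
  Δ1: clk:1→0
  (1Δ to stable)
t=12 Δ0: v=1 u=1 p=0 q=0 r=1 clk=0
  Δ1: clk:0→1
  Δ2: u:1→0
  Δ3: v:1→0, q:0→1
  Δ4: q:1→0
  (4Δ to stable)
t=13 Δ0: v=0 u=0 p=0 q=0 r=1 clk=1
  Δ1: clk:1→0
  (1Δ to stable)
t=14 Δ0: v=0 u=0 p=0 q=0 r=1 clk=0
  Δ1: clk:0→1
  Δ2: u:0→1
  Δ3: v:0→1, q:0→1
  Δ4: p:0→1, q:1→0
  Δ5: p:1→0
  (5Δ to stable)
t=15 Δ0: v=1 u=1 p=0 q=0 r=1 clk=1
  Δ1: clk:1→0
  (1Δ to stable)
t=16 Δ0: v=1 u=1 p=0 q=0 r=1 clk=0
  Δ1: clk:0→1
  Δ2: u:1→0
  Δ3: v:1→0, q:0→1
  Δ4: q:1→0
  (4Δ to stable)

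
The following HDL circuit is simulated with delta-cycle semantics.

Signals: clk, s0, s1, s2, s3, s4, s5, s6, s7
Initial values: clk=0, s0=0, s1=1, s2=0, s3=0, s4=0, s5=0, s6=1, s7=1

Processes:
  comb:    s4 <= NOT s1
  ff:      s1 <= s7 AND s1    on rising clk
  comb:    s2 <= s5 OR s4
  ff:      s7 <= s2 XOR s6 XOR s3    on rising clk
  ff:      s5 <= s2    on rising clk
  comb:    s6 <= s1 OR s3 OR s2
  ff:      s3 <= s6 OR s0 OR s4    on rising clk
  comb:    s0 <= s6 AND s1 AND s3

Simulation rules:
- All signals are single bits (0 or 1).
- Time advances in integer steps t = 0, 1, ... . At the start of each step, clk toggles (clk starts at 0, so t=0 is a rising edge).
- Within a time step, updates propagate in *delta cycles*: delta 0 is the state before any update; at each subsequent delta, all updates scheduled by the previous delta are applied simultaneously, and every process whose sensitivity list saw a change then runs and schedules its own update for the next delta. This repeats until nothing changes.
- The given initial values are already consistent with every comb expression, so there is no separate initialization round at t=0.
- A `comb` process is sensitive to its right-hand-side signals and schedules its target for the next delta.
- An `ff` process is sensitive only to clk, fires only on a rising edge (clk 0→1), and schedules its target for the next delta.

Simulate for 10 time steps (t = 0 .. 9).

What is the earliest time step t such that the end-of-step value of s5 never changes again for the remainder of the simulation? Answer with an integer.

[bits: s4,s5,s3,s2,s1,s0,clk,s7,s6]
t=0: Δ0=000010011 Δ1=000010111 Δ2=001010111 Δ3=001011111 | 3Δ
t=1: Δ0=001011111 Δ1=001011011 | 1Δ
t=2: Δ0=001011011 Δ1=001011111 Δ2=001011101 | 2Δ
t=3: Δ0=001011101 Δ1=001011001 | 1Δ
t=4: Δ0=001011001 Δ1=001011101 Δ2=001001101 Δ3=101000101 Δ4=101100101 | 4Δ
t=5: Δ0=101100101 Δ1=101100001 | 1Δ
t=6: Δ0=101100001 Δ1=101100101 Δ2=111100111 | 2Δ
t=7: Δ0=111100111 Δ1=111100011 | 1Δ
t=8: Δ0=111100011 Δ1=111100111 | 1Δ
t=9: Δ0=111100111 Δ1=111100011 | 1Δ

6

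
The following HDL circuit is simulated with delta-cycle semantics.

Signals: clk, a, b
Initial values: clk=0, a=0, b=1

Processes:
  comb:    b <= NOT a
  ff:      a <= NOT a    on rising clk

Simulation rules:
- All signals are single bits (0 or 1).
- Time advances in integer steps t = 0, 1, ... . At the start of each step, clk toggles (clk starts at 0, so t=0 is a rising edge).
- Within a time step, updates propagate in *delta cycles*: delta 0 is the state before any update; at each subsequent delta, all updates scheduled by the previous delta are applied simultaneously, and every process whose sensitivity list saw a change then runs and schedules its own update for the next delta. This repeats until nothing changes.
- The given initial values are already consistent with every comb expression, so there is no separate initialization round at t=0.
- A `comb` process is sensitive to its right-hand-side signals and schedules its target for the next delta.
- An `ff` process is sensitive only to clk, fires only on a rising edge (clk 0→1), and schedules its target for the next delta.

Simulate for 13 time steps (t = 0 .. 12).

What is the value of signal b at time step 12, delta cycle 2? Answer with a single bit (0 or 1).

1

[bits: b,a,clk]
t=0: Δ0=100 Δ1=101 Δ2=111 Δ3=011 | 3Δ
t=1: Δ0=011 Δ1=010 | 1Δ
t=2: Δ0=010 Δ1=011 Δ2=001 Δ3=101 | 3Δ
t=3: Δ0=101 Δ1=100 | 1Δ
t=4: Δ0=100 Δ1=101 Δ2=111 Δ3=011 | 3Δ
t=5: Δ0=011 Δ1=010 | 1Δ
t=6: Δ0=010 Δ1=011 Δ2=001 Δ3=101 | 3Δ
t=7: Δ0=101 Δ1=100 | 1Δ
t=8: Δ0=100 Δ1=101 Δ2=111 Δ3=011 | 3Δ
t=9: Δ0=011 Δ1=010 | 1Δ
t=10: Δ0=010 Δ1=011 Δ2=001 Δ3=101 | 3Δ
t=11: Δ0=101 Δ1=100 | 1Δ
t=12: Δ0=100 Δ1=101 Δ2=111 Δ3=011 | 3Δ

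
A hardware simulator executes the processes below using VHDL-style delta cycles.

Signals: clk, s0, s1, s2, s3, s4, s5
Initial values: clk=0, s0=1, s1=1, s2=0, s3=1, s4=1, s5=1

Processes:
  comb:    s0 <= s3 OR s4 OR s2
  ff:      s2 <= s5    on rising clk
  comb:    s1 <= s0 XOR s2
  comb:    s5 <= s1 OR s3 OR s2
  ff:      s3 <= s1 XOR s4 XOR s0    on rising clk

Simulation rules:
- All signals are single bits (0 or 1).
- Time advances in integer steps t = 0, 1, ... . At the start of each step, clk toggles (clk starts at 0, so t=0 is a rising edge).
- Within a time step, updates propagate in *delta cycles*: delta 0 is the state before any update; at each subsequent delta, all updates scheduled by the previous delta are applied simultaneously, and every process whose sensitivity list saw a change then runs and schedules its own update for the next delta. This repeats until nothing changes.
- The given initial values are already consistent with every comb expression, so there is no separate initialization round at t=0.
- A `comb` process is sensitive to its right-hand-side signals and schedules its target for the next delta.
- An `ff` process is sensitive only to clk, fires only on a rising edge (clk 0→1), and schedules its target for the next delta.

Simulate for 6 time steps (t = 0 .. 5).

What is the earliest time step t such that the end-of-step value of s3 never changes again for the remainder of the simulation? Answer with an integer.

2

t=0 Δ0: clk=0 s4=1 s3=1 s0=1 s2=0 s1=1 s5=1
  Δ1: clk:0→1
  Δ2: s2:0→1
  Δ3: s1:1→0
  (3Δ to stable)
t=1 Δ0: clk=1 s4=1 s3=1 s0=1 s2=1 s1=0 s5=1
  Δ1: clk:1→0
  (1Δ to stable)
t=2 Δ0: clk=0 s4=1 s3=1 s0=1 s2=1 s1=0 s5=1
  Δ1: clk:0→1
  Δ2: s3:1→0
  (2Δ to stable)
t=3 Δ0: clk=1 s4=1 s3=0 s0=1 s2=1 s1=0 s5=1
  Δ1: clk:1→0
  (1Δ to stable)
t=4 Δ0: clk=0 s4=1 s3=0 s0=1 s2=1 s1=0 s5=1
  Δ1: clk:0→1
  (1Δ to stable)
t=5 Δ0: clk=1 s4=1 s3=0 s0=1 s2=1 s1=0 s5=1
  Δ1: clk:1→0
  (1Δ to stable)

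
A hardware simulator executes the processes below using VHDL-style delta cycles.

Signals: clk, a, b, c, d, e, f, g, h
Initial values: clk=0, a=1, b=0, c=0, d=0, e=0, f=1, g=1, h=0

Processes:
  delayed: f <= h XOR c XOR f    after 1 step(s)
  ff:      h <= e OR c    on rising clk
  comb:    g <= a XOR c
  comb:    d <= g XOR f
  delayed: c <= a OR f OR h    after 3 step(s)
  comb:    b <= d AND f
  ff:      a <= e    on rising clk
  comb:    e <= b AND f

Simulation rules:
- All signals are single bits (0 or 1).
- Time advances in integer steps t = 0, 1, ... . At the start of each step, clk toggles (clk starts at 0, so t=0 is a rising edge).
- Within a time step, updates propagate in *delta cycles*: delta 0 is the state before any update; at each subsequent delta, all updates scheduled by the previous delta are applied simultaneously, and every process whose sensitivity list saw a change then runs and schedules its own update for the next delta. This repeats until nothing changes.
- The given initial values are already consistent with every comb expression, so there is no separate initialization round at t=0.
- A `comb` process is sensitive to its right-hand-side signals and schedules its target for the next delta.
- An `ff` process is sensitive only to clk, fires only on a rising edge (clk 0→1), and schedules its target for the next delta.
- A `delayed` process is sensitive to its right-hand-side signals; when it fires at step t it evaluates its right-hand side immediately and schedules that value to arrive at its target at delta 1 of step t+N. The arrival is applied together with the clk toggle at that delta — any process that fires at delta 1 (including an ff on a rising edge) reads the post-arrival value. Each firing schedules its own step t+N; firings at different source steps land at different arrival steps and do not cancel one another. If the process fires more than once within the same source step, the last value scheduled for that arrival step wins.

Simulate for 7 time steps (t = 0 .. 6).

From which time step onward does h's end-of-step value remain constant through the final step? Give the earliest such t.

2

t0.Δ0 clk=0 e=0 d=0 b=0 f=1 h=0 g=1 a=1 c=0
t0.Δ1 clk=1 e=0 d=0 b=0 f=1 h=0 g=1 a=1 c=0
t0.Δ2 clk=1 e=0 d=0 b=0 f=1 h=0 g=1 a=0 c=0
t0.Δ3 clk=1 e=0 d=0 b=0 f=1 h=0 g=0 a=0 c=0
t0.Δ4 clk=1 e=0 d=1 b=0 f=1 h=0 g=0 a=0 c=0
t0.Δ5 clk=1 e=0 d=1 b=1 f=1 h=0 g=0 a=0 c=0
t0.Δ6 clk=1 e=1 d=1 b=1 f=1 h=0 g=0 a=0 c=0
t1.Δ0 clk=1 e=1 d=1 b=1 f=1 h=0 g=0 a=0 c=0
t1.Δ1 clk=0 e=1 d=1 b=1 f=1 h=0 g=0 a=0 c=0
t2.Δ0 clk=0 e=1 d=1 b=1 f=1 h=0 g=0 a=0 c=0
t2.Δ1 clk=1 e=1 d=1 b=1 f=1 h=0 g=0 a=0 c=0
t2.Δ2 clk=1 e=1 d=1 b=1 f=1 h=1 g=0 a=1 c=0
t2.Δ3 clk=1 e=1 d=1 b=1 f=1 h=1 g=1 a=1 c=0
t2.Δ4 clk=1 e=1 d=0 b=1 f=1 h=1 g=1 a=1 c=0
t2.Δ5 clk=1 e=1 d=0 b=0 f=1 h=1 g=1 a=1 c=0
t2.Δ6 clk=1 e=0 d=0 b=0 f=1 h=1 g=1 a=1 c=0
t3.Δ0 clk=1 e=0 d=0 b=0 f=1 h=1 g=1 a=1 c=0
t3.Δ1 clk=0 e=0 d=0 b=0 f=0 h=1 g=1 a=1 c=1
t3.Δ2 clk=0 e=0 d=1 b=0 f=0 h=1 g=0 a=1 c=1
t3.Δ3 clk=0 e=0 d=0 b=0 f=0 h=1 g=0 a=1 c=1
t4.Δ0 clk=0 e=0 d=0 b=0 f=0 h=1 g=0 a=1 c=1
t4.Δ1 clk=1 e=0 d=0 b=0 f=0 h=1 g=0 a=1 c=1
t4.Δ2 clk=1 e=0 d=0 b=0 f=0 h=1 g=0 a=0 c=1
t4.Δ3 clk=1 e=0 d=0 b=0 f=0 h=1 g=1 a=0 c=1
t4.Δ4 clk=1 e=0 d=1 b=0 f=0 h=1 g=1 a=0 c=1
t5.Δ0 clk=1 e=0 d=1 b=0 f=0 h=1 g=1 a=0 c=1
t5.Δ1 clk=0 e=0 d=1 b=0 f=0 h=1 g=1 a=0 c=1
t6.Δ0 clk=0 e=0 d=1 b=0 f=0 h=1 g=1 a=0 c=1
t6.Δ1 clk=1 e=0 d=1 b=0 f=0 h=1 g=1 a=0 c=1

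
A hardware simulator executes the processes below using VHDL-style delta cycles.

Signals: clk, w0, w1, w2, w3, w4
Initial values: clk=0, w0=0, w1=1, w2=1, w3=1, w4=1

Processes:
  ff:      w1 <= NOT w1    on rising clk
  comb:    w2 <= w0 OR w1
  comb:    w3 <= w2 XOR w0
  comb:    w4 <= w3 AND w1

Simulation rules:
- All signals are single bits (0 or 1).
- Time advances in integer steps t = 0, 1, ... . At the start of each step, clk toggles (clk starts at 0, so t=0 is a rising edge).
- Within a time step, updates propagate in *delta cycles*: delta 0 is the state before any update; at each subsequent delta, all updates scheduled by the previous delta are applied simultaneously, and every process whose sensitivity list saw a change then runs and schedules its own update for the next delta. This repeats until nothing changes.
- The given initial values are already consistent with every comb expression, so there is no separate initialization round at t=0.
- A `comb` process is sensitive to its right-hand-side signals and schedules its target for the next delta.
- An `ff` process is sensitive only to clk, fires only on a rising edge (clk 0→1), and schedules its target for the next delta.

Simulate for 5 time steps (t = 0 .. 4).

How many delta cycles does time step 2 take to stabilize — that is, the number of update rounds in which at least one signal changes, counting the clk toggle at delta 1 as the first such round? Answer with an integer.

t0.Δ0 w4=1 w0=0 clk=0 w1=1 w2=1 w3=1
t0.Δ1 w4=1 w0=0 clk=1 w1=1 w2=1 w3=1
t0.Δ2 w4=1 w0=0 clk=1 w1=0 w2=1 w3=1
t0.Δ3 w4=0 w0=0 clk=1 w1=0 w2=0 w3=1
t0.Δ4 w4=0 w0=0 clk=1 w1=0 w2=0 w3=0
t1.Δ0 w4=0 w0=0 clk=1 w1=0 w2=0 w3=0
t1.Δ1 w4=0 w0=0 clk=0 w1=0 w2=0 w3=0
t2.Δ0 w4=0 w0=0 clk=0 w1=0 w2=0 w3=0
t2.Δ1 w4=0 w0=0 clk=1 w1=0 w2=0 w3=0
t2.Δ2 w4=0 w0=0 clk=1 w1=1 w2=0 w3=0
t2.Δ3 w4=0 w0=0 clk=1 w1=1 w2=1 w3=0
t2.Δ4 w4=0 w0=0 clk=1 w1=1 w2=1 w3=1
t2.Δ5 w4=1 w0=0 clk=1 w1=1 w2=1 w3=1
t3.Δ0 w4=1 w0=0 clk=1 w1=1 w2=1 w3=1
t3.Δ1 w4=1 w0=0 clk=0 w1=1 w2=1 w3=1
t4.Δ0 w4=1 w0=0 clk=0 w1=1 w2=1 w3=1
t4.Δ1 w4=1 w0=0 clk=1 w1=1 w2=1 w3=1
t4.Δ2 w4=1 w0=0 clk=1 w1=0 w2=1 w3=1
t4.Δ3 w4=0 w0=0 clk=1 w1=0 w2=0 w3=1
t4.Δ4 w4=0 w0=0 clk=1 w1=0 w2=0 w3=0

5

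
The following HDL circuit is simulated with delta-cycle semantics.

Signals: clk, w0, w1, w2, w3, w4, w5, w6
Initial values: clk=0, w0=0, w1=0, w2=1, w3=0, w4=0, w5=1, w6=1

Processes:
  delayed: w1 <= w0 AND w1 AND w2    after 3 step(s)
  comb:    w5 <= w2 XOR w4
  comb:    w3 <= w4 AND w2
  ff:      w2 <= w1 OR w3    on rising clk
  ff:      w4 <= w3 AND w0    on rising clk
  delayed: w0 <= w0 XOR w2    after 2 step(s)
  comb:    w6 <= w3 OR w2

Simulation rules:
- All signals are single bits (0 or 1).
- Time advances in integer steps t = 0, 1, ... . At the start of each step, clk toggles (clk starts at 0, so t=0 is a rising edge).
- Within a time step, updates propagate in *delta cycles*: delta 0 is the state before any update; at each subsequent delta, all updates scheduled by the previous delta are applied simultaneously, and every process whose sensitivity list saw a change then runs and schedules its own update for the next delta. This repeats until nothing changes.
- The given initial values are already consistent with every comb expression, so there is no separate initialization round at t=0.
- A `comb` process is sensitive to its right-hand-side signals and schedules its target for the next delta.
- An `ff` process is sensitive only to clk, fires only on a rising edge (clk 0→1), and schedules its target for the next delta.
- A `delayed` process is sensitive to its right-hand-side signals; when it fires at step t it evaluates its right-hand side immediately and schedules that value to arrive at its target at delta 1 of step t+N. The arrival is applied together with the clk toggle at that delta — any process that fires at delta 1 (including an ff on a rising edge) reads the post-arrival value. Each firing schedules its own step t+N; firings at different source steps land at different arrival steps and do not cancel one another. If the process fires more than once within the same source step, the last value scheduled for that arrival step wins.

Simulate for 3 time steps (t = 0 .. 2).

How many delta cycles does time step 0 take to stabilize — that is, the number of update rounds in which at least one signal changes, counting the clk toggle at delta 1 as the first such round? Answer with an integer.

3

t0.Δ0 w5=1 clk=0 w4=0 w3=0 w6=1 w0=0 w1=0 w2=1
t0.Δ1 w5=1 clk=1 w4=0 w3=0 w6=1 w0=0 w1=0 w2=1
t0.Δ2 w5=1 clk=1 w4=0 w3=0 w6=1 w0=0 w1=0 w2=0
t0.Δ3 w5=0 clk=1 w4=0 w3=0 w6=0 w0=0 w1=0 w2=0
t1.Δ0 w5=0 clk=1 w4=0 w3=0 w6=0 w0=0 w1=0 w2=0
t1.Δ1 w5=0 clk=0 w4=0 w3=0 w6=0 w0=0 w1=0 w2=0
t2.Δ0 w5=0 clk=0 w4=0 w3=0 w6=0 w0=0 w1=0 w2=0
t2.Δ1 w5=0 clk=1 w4=0 w3=0 w6=0 w0=0 w1=0 w2=0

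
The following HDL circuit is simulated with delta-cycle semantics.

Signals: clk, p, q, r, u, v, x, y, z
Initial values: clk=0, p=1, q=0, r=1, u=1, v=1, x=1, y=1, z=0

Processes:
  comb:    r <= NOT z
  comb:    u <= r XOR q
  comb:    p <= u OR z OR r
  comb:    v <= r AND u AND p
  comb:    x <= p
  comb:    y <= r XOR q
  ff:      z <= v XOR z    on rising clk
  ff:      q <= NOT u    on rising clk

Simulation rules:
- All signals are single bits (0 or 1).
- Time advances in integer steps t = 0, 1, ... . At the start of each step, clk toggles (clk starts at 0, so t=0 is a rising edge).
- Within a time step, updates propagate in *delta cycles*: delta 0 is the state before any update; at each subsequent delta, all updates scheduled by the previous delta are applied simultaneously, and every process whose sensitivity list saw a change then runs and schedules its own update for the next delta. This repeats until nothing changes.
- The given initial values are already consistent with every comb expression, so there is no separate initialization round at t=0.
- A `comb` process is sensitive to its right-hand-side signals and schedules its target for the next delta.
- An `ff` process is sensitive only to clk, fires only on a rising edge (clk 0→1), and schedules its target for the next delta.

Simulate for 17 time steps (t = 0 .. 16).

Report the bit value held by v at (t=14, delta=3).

0

[bits: u,y,clk,p,v,z,q,r,x]
t=0: Δ0=110110011 Δ1=111110011 Δ2=111111011 Δ3=111111001 Δ4=001101001 | 4Δ
t=1: Δ0=001101001 Δ1=000101001 | 1Δ
t=2: Δ0=000101001 Δ1=001101001 Δ2=001101101 Δ3=111101101 | 3Δ
t=3: Δ0=111101101 Δ1=110101101 | 1Δ
t=4: Δ0=110101101 Δ1=111101101 Δ2=111101001 Δ3=001101001 | 3Δ
t=5: Δ0=001101001 Δ1=000101001 | 1Δ
t=6: Δ0=000101001 Δ1=001101001 Δ2=001101101 Δ3=111101101 | 3Δ
t=7: Δ0=111101101 Δ1=110101101 | 1Δ
t=8: Δ0=110101101 Δ1=111101101 Δ2=111101001 Δ3=001101001 | 3Δ
t=9: Δ0=001101001 Δ1=000101001 | 1Δ
t=10: Δ0=000101001 Δ1=001101001 Δ2=001101101 Δ3=111101101 | 3Δ
t=11: Δ0=111101101 Δ1=110101101 | 1Δ
t=12: Δ0=110101101 Δ1=111101101 Δ2=111101001 Δ3=001101001 | 3Δ
t=13: Δ0=001101001 Δ1=000101001 | 1Δ
t=14: Δ0=000101001 Δ1=001101001 Δ2=001101101 Δ3=111101101 | 3Δ
t=15: Δ0=111101101 Δ1=110101101 | 1Δ
t=16: Δ0=110101101 Δ1=111101101 Δ2=111101001 Δ3=001101001 | 3Δ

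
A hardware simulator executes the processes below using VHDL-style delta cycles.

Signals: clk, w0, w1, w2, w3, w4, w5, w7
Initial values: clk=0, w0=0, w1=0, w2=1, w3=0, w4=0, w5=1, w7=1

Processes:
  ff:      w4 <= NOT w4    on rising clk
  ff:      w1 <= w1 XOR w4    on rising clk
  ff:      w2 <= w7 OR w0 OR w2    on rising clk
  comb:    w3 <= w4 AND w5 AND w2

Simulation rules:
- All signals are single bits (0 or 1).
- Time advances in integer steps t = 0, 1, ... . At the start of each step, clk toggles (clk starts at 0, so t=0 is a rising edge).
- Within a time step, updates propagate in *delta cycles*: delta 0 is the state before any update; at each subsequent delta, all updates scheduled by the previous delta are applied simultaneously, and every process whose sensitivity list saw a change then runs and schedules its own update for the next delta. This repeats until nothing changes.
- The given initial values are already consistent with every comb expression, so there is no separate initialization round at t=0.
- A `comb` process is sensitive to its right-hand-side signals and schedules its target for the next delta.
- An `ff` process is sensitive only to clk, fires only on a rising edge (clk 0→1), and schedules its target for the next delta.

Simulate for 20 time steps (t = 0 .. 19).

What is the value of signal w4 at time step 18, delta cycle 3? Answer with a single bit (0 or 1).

t=0 Δ0: w3=0 w7=1 w5=1 w4=0 clk=0 w1=0 w0=0 w2=1
  Δ1: clk:0→1
  Δ2: w4:0→1
  Δ3: w3:0→1
  (3Δ to stable)
t=1 Δ0: w3=1 w7=1 w5=1 w4=1 clk=1 w1=0 w0=0 w2=1
  Δ1: clk:1→0
  (1Δ to stable)
t=2 Δ0: w3=1 w7=1 w5=1 w4=1 clk=0 w1=0 w0=0 w2=1
  Δ1: clk:0→1
  Δ2: w4:1→0, w1:0→1
  Δ3: w3:1→0
  (3Δ to stable)
t=3 Δ0: w3=0 w7=1 w5=1 w4=0 clk=1 w1=1 w0=0 w2=1
  Δ1: clk:1→0
  (1Δ to stable)
t=4 Δ0: w3=0 w7=1 w5=1 w4=0 clk=0 w1=1 w0=0 w2=1
  Δ1: clk:0→1
  Δ2: w4:0→1
  Δ3: w3:0→1
  (3Δ to stable)
t=5 Δ0: w3=1 w7=1 w5=1 w4=1 clk=1 w1=1 w0=0 w2=1
  Δ1: clk:1→0
  (1Δ to stable)
t=6 Δ0: w3=1 w7=1 w5=1 w4=1 clk=0 w1=1 w0=0 w2=1
  Δ1: clk:0→1
  Δ2: w4:1→0, w1:1→0
  Δ3: w3:1→0
  (3Δ to stable)
t=7 Δ0: w3=0 w7=1 w5=1 w4=0 clk=1 w1=0 w0=0 w2=1
  Δ1: clk:1→0
  (1Δ to stable)
t=8 Δ0: w3=0 w7=1 w5=1 w4=0 clk=0 w1=0 w0=0 w2=1
  Δ1: clk:0→1
  Δ2: w4:0→1
  Δ3: w3:0→1
  (3Δ to stable)
t=9 Δ0: w3=1 w7=1 w5=1 w4=1 clk=1 w1=0 w0=0 w2=1
  Δ1: clk:1→0
  (1Δ to stable)
t=10 Δ0: w3=1 w7=1 w5=1 w4=1 clk=0 w1=0 w0=0 w2=1
  Δ1: clk:0→1
  Δ2: w4:1→0, w1:0→1
  Δ3: w3:1→0
  (3Δ to stable)
t=11 Δ0: w3=0 w7=1 w5=1 w4=0 clk=1 w1=1 w0=0 w2=1
  Δ1: clk:1→0
  (1Δ to stable)
t=12 Δ0: w3=0 w7=1 w5=1 w4=0 clk=0 w1=1 w0=0 w2=1
  Δ1: clk:0→1
  Δ2: w4:0→1
  Δ3: w3:0→1
  (3Δ to stable)
t=13 Δ0: w3=1 w7=1 w5=1 w4=1 clk=1 w1=1 w0=0 w2=1
  Δ1: clk:1→0
  (1Δ to stable)
t=14 Δ0: w3=1 w7=1 w5=1 w4=1 clk=0 w1=1 w0=0 w2=1
  Δ1: clk:0→1
  Δ2: w4:1→0, w1:1→0
  Δ3: w3:1→0
  (3Δ to stable)
t=15 Δ0: w3=0 w7=1 w5=1 w4=0 clk=1 w1=0 w0=0 w2=1
  Δ1: clk:1→0
  (1Δ to stable)
t=16 Δ0: w3=0 w7=1 w5=1 w4=0 clk=0 w1=0 w0=0 w2=1
  Δ1: clk:0→1
  Δ2: w4:0→1
  Δ3: w3:0→1
  (3Δ to stable)
t=17 Δ0: w3=1 w7=1 w5=1 w4=1 clk=1 w1=0 w0=0 w2=1
  Δ1: clk:1→0
  (1Δ to stable)
t=18 Δ0: w3=1 w7=1 w5=1 w4=1 clk=0 w1=0 w0=0 w2=1
  Δ1: clk:0→1
  Δ2: w4:1→0, w1:0→1
  Δ3: w3:1→0
  (3Δ to stable)
t=19 Δ0: w3=0 w7=1 w5=1 w4=0 clk=1 w1=1 w0=0 w2=1
  Δ1: clk:1→0
  (1Δ to stable)

0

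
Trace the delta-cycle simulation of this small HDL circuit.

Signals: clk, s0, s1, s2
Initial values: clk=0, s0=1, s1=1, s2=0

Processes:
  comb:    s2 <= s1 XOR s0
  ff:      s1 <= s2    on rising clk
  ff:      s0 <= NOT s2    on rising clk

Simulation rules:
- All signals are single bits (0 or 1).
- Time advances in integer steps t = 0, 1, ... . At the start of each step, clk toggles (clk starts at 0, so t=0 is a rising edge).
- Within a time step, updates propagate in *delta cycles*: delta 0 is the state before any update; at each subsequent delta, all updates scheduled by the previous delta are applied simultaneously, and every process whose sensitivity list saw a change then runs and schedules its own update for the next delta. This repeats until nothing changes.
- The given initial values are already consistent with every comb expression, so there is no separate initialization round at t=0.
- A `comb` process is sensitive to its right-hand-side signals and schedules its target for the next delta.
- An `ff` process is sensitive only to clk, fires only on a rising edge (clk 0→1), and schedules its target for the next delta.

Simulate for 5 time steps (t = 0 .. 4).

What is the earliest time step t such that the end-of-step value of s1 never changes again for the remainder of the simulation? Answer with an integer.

2

[bits: s0,clk,s2,s1]
t=0: Δ0=1001 Δ1=1101 Δ2=1100 Δ3=1110 | 3Δ
t=1: Δ0=1110 Δ1=1010 | 1Δ
t=2: Δ0=1010 Δ1=1110 Δ2=0111 | 2Δ
t=3: Δ0=0111 Δ1=0011 | 1Δ
t=4: Δ0=0011 Δ1=0111 | 1Δ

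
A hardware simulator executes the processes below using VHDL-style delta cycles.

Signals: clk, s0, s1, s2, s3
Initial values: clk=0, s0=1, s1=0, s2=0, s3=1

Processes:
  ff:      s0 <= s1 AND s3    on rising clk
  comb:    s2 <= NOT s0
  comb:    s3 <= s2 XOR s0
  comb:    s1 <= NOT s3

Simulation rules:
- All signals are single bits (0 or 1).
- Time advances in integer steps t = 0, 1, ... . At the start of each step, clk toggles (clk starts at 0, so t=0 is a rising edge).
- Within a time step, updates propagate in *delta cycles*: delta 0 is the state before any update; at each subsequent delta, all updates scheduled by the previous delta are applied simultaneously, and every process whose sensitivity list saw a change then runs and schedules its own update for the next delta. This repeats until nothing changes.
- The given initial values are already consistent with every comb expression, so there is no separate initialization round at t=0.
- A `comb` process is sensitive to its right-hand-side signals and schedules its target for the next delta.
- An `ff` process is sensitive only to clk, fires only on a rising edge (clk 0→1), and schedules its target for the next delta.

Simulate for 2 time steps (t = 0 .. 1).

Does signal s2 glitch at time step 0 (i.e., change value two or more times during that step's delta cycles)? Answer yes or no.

no

t0.Δ0 s0=1 s1=0 s2=0 s3=1 clk=0
t0.Δ1 s0=1 s1=0 s2=0 s3=1 clk=1
t0.Δ2 s0=0 s1=0 s2=0 s3=1 clk=1
t0.Δ3 s0=0 s1=0 s2=1 s3=0 clk=1
t0.Δ4 s0=0 s1=1 s2=1 s3=1 clk=1
t0.Δ5 s0=0 s1=0 s2=1 s3=1 clk=1
t1.Δ0 s0=0 s1=0 s2=1 s3=1 clk=1
t1.Δ1 s0=0 s1=0 s2=1 s3=1 clk=0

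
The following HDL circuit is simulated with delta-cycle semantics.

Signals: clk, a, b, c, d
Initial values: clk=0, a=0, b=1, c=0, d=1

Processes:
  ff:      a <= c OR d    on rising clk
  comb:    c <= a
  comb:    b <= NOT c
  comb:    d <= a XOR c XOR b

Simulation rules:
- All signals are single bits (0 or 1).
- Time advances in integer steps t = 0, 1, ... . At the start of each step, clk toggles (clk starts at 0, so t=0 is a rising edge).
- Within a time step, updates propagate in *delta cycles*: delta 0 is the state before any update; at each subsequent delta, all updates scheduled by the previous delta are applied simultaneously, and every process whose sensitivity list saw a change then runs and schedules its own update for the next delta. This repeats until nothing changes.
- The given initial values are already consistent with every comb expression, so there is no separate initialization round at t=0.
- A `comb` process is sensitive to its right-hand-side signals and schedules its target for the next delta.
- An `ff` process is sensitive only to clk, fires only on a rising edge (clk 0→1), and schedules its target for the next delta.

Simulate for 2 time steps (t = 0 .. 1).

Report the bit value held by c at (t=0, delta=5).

1

t0.Δ0 clk=0 b=1 d=1 c=0 a=0
t0.Δ1 clk=1 b=1 d=1 c=0 a=0
t0.Δ2 clk=1 b=1 d=1 c=0 a=1
t0.Δ3 clk=1 b=1 d=0 c=1 a=1
t0.Δ4 clk=1 b=0 d=1 c=1 a=1
t0.Δ5 clk=1 b=0 d=0 c=1 a=1
t1.Δ0 clk=1 b=0 d=0 c=1 a=1
t1.Δ1 clk=0 b=0 d=0 c=1 a=1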